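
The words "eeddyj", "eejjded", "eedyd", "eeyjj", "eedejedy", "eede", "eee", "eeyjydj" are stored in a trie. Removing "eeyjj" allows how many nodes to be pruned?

1

Walk "eeyjj" from the leaf back toward the root, removing each node that no remaining word uses.
The suffix "j" (1 node) is used only by "eeyjj"; the node for "eeyj" still has the child "y", so pruning stops there.
Nodes removed: 1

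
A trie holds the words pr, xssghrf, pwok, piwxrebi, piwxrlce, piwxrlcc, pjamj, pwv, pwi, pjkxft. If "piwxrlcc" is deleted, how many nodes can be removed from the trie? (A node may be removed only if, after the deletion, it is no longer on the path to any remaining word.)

1

After clearing the end-marker at "piwxrlcc", prune upward until reaching a node still needed by another word.
The suffix "c" (1 node) is used only by "piwxrlcc"; the node for "piwxrlc" still has the child "e", so pruning stops there.
Nodes removed: 1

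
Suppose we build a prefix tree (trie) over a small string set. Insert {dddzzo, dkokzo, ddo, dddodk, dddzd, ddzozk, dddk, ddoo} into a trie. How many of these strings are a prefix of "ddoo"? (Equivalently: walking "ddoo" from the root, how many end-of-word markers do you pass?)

2

Check each prefix of "ddoo" against the stored set — each match is an end-marker on the path.
Prefixes of the query that are stored words: "ddo", "ddoo"
Count: 2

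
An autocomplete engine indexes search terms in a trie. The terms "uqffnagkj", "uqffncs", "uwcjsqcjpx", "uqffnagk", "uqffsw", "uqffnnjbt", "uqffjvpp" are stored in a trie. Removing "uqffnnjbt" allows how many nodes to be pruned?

4

After clearing the end-marker at "uqffnnjbt", prune upward until reaching a node still needed by another word.
The suffix "njbt" (4 nodes) is used only by "uqffnnjbt"; the node for "uqffn" still has the child "a", so pruning stops there.
Nodes removed: 4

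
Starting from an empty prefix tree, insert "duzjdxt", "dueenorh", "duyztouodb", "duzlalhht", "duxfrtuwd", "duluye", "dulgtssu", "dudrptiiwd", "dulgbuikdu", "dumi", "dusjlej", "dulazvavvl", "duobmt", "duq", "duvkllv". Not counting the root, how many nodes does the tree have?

Count nodes per top-level branch (shared prefixes stored once):
  'd'-branch (dudrptiiwd, dueenorh, dulazvavvl, dulgbuikdu, dulgtssu, duluye, dumi, duobmt, duq, dusjlej, duvkllv, duxfrtuwd, duyztouodb, duzjdxt, duzlalhht): 81 nodes
Sum: 81

81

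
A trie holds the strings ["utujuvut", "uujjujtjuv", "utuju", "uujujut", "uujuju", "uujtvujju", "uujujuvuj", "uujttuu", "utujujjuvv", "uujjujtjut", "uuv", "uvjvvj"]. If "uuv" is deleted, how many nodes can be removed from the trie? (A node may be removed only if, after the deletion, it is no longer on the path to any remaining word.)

1

After clearing the end-marker at "uuv", prune upward until reaching a node still needed by another word.
The suffix "v" (1 node) is used only by "uuv"; the node for "uu" still has the child "j", so pruning stops there.
Nodes removed: 1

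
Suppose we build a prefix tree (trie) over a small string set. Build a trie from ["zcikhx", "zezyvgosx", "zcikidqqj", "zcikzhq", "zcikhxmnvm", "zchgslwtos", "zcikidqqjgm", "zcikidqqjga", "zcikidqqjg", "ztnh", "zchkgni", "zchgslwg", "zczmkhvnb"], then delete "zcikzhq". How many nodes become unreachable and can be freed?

Walk "zcikzhq" from the leaf back toward the root, removing each node that no remaining word uses.
The suffix "zhq" (3 nodes) is used only by "zcikzhq"; the node for "zcik" still has the child "h", so pruning stops there.
Nodes removed: 3

3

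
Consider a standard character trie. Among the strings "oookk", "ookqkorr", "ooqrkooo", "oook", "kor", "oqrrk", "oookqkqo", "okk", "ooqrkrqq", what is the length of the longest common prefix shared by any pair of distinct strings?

Equivalently: take the maximum, over all pairs, of their longest common prefix length.
e.g. "ooqrkooo" and "ooqrkrqq" share the prefix "ooqrk" of length 5; no pair shares a longer one.
Longest shared-prefix length: 5

5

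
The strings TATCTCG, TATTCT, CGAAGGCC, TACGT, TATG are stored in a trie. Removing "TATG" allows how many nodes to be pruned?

1

Walk "TATG" from the leaf back toward the root, removing each node that no remaining word uses.
The suffix "G" (1 node) is used only by "TATG"; the node for "TAT" still has the child "C", so pruning stops there.
Nodes removed: 1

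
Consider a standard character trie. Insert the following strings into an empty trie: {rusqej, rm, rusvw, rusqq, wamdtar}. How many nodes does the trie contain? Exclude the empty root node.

17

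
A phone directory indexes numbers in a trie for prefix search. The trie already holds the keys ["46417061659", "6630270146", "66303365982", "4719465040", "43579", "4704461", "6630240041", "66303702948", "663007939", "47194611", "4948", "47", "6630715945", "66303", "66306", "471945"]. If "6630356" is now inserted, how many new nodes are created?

The longest prefix of "6630356" already in the trie is "66303" (length 5).
New nodes needed: |"6630356"| − 5 = 7 − 5 = 2.

2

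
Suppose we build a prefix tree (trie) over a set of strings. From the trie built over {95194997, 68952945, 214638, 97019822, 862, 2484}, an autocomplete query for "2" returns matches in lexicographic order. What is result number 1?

214638

Filter for "2…" and sort: "214638", "2484"
The 1st is 214638.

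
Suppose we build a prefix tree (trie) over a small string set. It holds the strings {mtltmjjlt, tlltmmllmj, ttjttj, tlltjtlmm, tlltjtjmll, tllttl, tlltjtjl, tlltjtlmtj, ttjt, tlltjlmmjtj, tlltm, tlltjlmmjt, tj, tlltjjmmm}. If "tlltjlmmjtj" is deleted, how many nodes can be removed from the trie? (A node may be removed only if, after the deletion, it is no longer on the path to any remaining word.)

1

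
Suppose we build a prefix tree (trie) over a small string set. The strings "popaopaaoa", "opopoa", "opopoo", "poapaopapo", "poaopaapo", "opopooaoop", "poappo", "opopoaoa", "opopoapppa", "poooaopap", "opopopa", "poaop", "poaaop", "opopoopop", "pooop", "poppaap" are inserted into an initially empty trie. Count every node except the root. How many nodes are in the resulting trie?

Insert word by word; a character creates a node only if that edge doesn't already exist:
  "popaopaaoa" → 10 new (p, o, p, a, o, p, a, a, o, a)
  "opopoa" → 6 new (o, p, o, p, o, a)
  "opopoo" → prefix "opopo" already present; 1 new (o)
  "poapaopapo" → prefix "po" already present; 8 new (a, p, a, o, p, a, p, o)
  "poaopaapo" → prefix "poa" already present; 6 new (o, p, a, a, p, o)
  "opopooaoop" → prefix "opopoo" already present; 4 new (a, o, o, p)
  "poappo" → prefix "poap" already present; 2 new (p, o)
  "opopoaoa" → prefix "opopoa" already present; 2 new (o, a)
  "opopoapppa" → prefix "opopoa" already present; 4 new (p, p, p, a)
  "poooaopap" → prefix "po" already present; 7 new (o, o, a, o, p, a, p)
  "opopopa" → prefix "opopo" already present; 2 new (p, a)
  "poaop" → prefix "poaop" already present; 0 new (none)
  "poaaop" → prefix "poa" already present; 3 new (a, o, p)
  "opopoopop" → prefix "opopoo" already present; 3 new (p, o, p)
  "pooop" → prefix "pooo" already present; 1 new (p)
  "poppaap" → prefix "pop" already present; 4 new (p, a, a, p)
Total nodes = 10 + 6 + 1 + 8 + 6 + 4 + 2 + 2 + 4 + 7 + 2 + 0 + 3 + 3 + 1 + 4 = 63

63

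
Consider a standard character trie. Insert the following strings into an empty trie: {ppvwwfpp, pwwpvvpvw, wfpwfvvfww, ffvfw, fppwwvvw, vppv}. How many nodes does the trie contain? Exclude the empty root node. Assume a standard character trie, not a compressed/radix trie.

For each word, the new-node count is its length minus the longest prefix already in the trie:
  "ppvwwfpp" → 8 new (p, p, v, w, w, f, p, p)
  "pwwpvvpvw" → prefix "p" already present; 8 new (w, w, p, v, v, p, v, w)
  "wfpwfvvfww" → 10 new (w, f, p, w, f, v, v, f, w, w)
  "ffvfw" → 5 new (f, f, v, f, w)
  "fppwwvvw" → prefix "f" already present; 7 new (p, p, w, w, v, v, w)
  "vppv" → 4 new (v, p, p, v)
Total nodes = 8 + 8 + 10 + 5 + 7 + 4 = 42

42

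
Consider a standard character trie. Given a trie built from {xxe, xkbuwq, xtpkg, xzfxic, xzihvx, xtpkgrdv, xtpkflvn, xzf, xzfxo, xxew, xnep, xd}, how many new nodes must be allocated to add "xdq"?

"xd" is already a path in the trie; the remaining "q" must be added.
So 3 − 2 = 1 new nodes.

1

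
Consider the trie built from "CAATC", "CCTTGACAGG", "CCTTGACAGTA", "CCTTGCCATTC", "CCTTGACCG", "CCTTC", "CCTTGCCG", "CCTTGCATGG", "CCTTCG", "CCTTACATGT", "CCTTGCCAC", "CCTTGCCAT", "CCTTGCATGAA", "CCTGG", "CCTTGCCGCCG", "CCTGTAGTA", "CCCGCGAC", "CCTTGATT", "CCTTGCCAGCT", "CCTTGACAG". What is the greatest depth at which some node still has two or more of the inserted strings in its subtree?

Equivalently: take the maximum, over all pairs, of their longest common prefix length.
e.g. "CCTTGACAG" and "CCTTGACAGG" share the prefix "CCTTGACAG" of length 9; no pair shares a longer one.
Longest shared-prefix length: 9

9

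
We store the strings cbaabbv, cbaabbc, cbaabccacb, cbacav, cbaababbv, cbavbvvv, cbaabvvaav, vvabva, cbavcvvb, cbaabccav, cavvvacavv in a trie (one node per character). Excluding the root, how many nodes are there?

50

Trace insertions, counting only characters that open a new branch:
  "cbaabbv" → 7 new (c, b, a, a, b, b, v)
  "cbaabbc" → prefix "cbaabb" already present; 1 new (c)
  "cbaabccacb" → prefix "cbaab" already present; 5 new (c, c, a, c, b)
  "cbacav" → prefix "cba" already present; 3 new (c, a, v)
  "cbaababbv" → prefix "cbaab" already present; 4 new (a, b, b, v)
  "cbavbvvv" → prefix "cba" already present; 5 new (v, b, v, v, v)
  "cbaabvvaav" → prefix "cbaab" already present; 5 new (v, v, a, a, v)
  "vvabva" → 6 new (v, v, a, b, v, a)
  "cbavcvvb" → prefix "cbav" already present; 4 new (c, v, v, b)
  "cbaabccav" → prefix "cbaabcca" already present; 1 new (v)
  "cavvvacavv" → prefix "c" already present; 9 new (a, v, v, v, a, c, a, v, v)
Total nodes = 7 + 1 + 5 + 3 + 4 + 5 + 5 + 6 + 4 + 1 + 9 = 50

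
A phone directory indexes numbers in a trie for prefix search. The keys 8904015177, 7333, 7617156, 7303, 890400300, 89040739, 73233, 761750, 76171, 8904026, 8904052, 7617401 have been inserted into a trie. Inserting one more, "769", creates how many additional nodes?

"76" is already a path in the trie; the remaining "9" must be added.
New nodes needed: |"769"| − 2 = 3 − 2 = 1.

1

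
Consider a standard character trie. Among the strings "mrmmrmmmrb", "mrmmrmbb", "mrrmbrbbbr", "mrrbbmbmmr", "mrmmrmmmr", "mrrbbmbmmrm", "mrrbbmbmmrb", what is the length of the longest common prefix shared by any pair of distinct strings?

10

The deepest shared node is where two words last agree before diverging.
"mrrbbmbmmr" and "mrrbbmbmmrb" agree on "mrrbbmbmmr" (10 characters) before diverging; nothing deeper is shared.
Longest shared-prefix length: 10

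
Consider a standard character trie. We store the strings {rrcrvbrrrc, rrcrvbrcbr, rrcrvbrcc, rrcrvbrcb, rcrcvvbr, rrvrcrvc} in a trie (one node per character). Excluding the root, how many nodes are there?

27

Count nodes per top-level branch (shared prefixes stored once):
  'r'-branch (rcrcvvbr, rrcrvbrcb, rrcrvbrcbr, rrcrvbrcc, rrcrvbrrrc, rrvrcrvc): 27 nodes
Sum: 27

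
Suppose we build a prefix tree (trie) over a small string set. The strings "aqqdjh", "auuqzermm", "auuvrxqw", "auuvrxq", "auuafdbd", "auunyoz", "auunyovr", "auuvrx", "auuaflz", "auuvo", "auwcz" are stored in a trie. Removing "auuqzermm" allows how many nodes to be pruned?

6

After clearing the end-marker at "auuqzermm", prune upward until reaching a node still needed by another word.
The suffix "qzermm" (6 nodes) is used only by "auuqzermm"; the node for "auu" still has the child "v", so pruning stops there.
Nodes removed: 6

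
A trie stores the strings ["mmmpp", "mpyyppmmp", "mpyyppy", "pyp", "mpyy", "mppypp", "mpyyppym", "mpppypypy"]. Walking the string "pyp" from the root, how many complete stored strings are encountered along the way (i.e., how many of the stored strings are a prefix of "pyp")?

Traverse "pyp" character by character; count nodes along the way that are marked as word ends.
Prefixes of the query that are stored words: "pyp"
Count: 1

1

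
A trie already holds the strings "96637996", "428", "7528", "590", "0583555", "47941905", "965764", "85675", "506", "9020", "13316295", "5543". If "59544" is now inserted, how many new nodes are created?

3

"59" is already a path in the trie; the remaining "544" must be added.
New nodes needed: |"59544"| − 2 = 5 − 2 = 3.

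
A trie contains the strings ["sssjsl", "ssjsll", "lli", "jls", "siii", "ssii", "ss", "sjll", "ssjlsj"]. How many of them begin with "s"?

7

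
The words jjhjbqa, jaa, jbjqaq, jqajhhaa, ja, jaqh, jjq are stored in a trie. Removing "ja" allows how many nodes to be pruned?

0

After clearing the end-marker at "ja", prune upward until reaching a node still needed by another word.
Every node on "ja" is still needed (e.g. by "jaa"), so nothing is freed.
Nodes removed: 0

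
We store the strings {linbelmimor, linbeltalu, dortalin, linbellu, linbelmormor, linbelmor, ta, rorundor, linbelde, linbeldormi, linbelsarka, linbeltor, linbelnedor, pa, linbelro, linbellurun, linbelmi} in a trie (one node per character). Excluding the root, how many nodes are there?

65

For each word, the new-node count is its length minus the longest prefix already in the trie:
  "linbelmimor" → 11 new (l, i, n, b, e, l, m, i, m, o, r)
  "linbeltalu" → prefix "linbel" already present; 4 new (t, a, l, u)
  "dortalin" → 8 new (d, o, r, t, a, l, i, n)
  "linbellu" → prefix "linbel" already present; 2 new (l, u)
  "linbelmormor" → prefix "linbelm" already present; 5 new (o, r, m, o, r)
  "linbelmor" → prefix "linbelmor" already present; 0 new (none)
  "ta" → 2 new (t, a)
  "rorundor" → 8 new (r, o, r, u, n, d, o, r)
  "linbelde" → prefix "linbel" already present; 2 new (d, e)
  "linbeldormi" → prefix "linbeld" already present; 4 new (o, r, m, i)
  "linbelsarka" → prefix "linbel" already present; 5 new (s, a, r, k, a)
  "linbeltor" → prefix "linbelt" already present; 2 new (o, r)
  "linbelnedor" → prefix "linbel" already present; 5 new (n, e, d, o, r)
  "pa" → 2 new (p, a)
  "linbelro" → prefix "linbel" already present; 2 new (r, o)
  "linbellurun" → prefix "linbellu" already present; 3 new (r, u, n)
  "linbelmi" → prefix "linbelmi" already present; 0 new (none)
Total nodes = 11 + 4 + 8 + 2 + 5 + 0 + 2 + 8 + 2 + 4 + 5 + 2 + 5 + 2 + 2 + 3 + 0 = 65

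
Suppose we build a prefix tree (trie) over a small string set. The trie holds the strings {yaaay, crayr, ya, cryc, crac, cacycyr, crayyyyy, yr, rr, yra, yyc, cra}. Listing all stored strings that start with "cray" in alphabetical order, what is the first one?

crayr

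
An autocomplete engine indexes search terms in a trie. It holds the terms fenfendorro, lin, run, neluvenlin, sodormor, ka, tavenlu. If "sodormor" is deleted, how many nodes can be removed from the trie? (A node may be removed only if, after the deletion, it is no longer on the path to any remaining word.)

8

Walk "sodormor" from the leaf back toward the root, removing each node that no remaining word uses.
No other word shares any prefix with "sodormor", so all 8 of its nodes go.
Nodes removed: 8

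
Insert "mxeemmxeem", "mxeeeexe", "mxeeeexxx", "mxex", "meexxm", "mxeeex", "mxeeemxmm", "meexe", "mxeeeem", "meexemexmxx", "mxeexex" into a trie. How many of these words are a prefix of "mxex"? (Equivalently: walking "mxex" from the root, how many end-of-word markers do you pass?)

1

Traverse "mxex" character by character; count nodes along the way that are marked as word ends.
Prefixes of the query that are stored words: "mxex"
Count: 1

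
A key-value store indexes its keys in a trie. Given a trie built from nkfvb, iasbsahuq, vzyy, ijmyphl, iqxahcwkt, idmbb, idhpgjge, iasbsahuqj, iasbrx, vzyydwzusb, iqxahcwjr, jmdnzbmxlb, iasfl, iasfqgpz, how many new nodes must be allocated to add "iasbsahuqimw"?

Walking "iasbsahuqimw" from the root, the first 9 characters ("iasbsahuq") follow existing edges; "i" is the first miss.
New nodes needed: |"iasbsahuqimw"| − 9 = 12 − 9 = 3.

3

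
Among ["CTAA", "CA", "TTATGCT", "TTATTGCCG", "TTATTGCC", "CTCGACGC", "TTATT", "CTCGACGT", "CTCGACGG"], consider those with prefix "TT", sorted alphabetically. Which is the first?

TTATGCT

DFS of the "TT" subtree visits, in order: "TTATGCT", "TTATT", "TTATTGCC", "TTATTGCCG"
The 1st is TTATGCT.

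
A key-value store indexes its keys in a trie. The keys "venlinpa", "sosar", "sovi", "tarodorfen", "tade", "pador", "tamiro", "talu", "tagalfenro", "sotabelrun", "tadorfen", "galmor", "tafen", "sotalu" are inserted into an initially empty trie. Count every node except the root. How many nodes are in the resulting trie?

70

Trace insertions, counting only characters that open a new branch:
  "venlinpa" → 8 new (v, e, n, l, i, n, p, a)
  "sosar" → 5 new (s, o, s, a, r)
  "sovi" → prefix "so" already present; 2 new (v, i)
  "tarodorfen" → 10 new (t, a, r, o, d, o, r, f, e, n)
  "tade" → prefix "ta" already present; 2 new (d, e)
  "pador" → 5 new (p, a, d, o, r)
  "tamiro" → prefix "ta" already present; 4 new (m, i, r, o)
  "talu" → prefix "ta" already present; 2 new (l, u)
  "tagalfenro" → prefix "ta" already present; 8 new (g, a, l, f, e, n, r, o)
  "sotabelrun" → prefix "so" already present; 8 new (t, a, b, e, l, r, u, n)
  "tadorfen" → prefix "tad" already present; 5 new (o, r, f, e, n)
  "galmor" → 6 new (g, a, l, m, o, r)
  "tafen" → prefix "ta" already present; 3 new (f, e, n)
  "sotalu" → prefix "sota" already present; 2 new (l, u)
Total nodes = 8 + 5 + 2 + 10 + 2 + 5 + 4 + 2 + 8 + 8 + 5 + 6 + 3 + 2 = 70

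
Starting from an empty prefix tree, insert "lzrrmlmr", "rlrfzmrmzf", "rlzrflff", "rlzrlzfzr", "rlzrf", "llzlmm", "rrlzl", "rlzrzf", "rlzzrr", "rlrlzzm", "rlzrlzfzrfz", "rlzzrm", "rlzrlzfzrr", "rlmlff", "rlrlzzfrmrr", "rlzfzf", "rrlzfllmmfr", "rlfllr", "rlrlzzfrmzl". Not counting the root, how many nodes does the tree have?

76

For each word, the new-node count is its length minus the longest prefix already in the trie:
  "lzrrmlmr" → 8 new (l, z, r, r, m, l, m, r)
  "rlrfzmrmzf" → 10 new (r, l, r, f, z, m, r, m, z, f)
  "rlzrflff" → prefix "rl" already present; 6 new (z, r, f, l, f, f)
  "rlzrlzfzr" → prefix "rlzr" already present; 5 new (l, z, f, z, r)
  "rlzrf" → prefix "rlzrf" already present; 0 new (none)
  "llzlmm" → prefix "l" already present; 5 new (l, z, l, m, m)
  "rrlzl" → prefix "r" already present; 4 new (r, l, z, l)
  "rlzrzf" → prefix "rlzr" already present; 2 new (z, f)
  "rlzzrr" → prefix "rlz" already present; 3 new (z, r, r)
  "rlrlzzm" → prefix "rlr" already present; 4 new (l, z, z, m)
  "rlzrlzfzrfz" → prefix "rlzrlzfzr" already present; 2 new (f, z)
  "rlzzrm" → prefix "rlzzr" already present; 1 new (m)
  "rlzrlzfzrr" → prefix "rlzrlzfzr" already present; 1 new (r)
  "rlmlff" → prefix "rl" already present; 4 new (m, l, f, f)
  "rlrlzzfrmrr" → prefix "rlrlzz" already present; 5 new (f, r, m, r, r)
  "rlzfzf" → prefix "rlz" already present; 3 new (f, z, f)
  "rrlzfllmmfr" → prefix "rrlz" already present; 7 new (f, l, l, m, m, f, r)
  "rlfllr" → prefix "rl" already present; 4 new (f, l, l, r)
  "rlrlzzfrmzl" → prefix "rlrlzzfrm" already present; 2 new (z, l)
Total nodes = 8 + 10 + 6 + 5 + 0 + 5 + 4 + 2 + 3 + 4 + 2 + 1 + 1 + 4 + 5 + 3 + 7 + 4 + 2 = 76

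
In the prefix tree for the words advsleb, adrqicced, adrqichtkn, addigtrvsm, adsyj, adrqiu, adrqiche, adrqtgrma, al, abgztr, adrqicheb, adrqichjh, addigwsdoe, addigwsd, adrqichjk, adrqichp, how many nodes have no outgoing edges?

A leaf is a node with no children — equivalently, the end of a word that is not a proper prefix of any other stored word.
Those words: "abgztr", "addigtrvsm", "addigwsdoe", "adrqicced", "adrqicheb", "adrqichjh", "adrqichjk", "adrqichp", "adrqichtkn", "adrqiu", "adrqtgrma", "adsyj", "advsleb", "al"
Leaf count: 14

14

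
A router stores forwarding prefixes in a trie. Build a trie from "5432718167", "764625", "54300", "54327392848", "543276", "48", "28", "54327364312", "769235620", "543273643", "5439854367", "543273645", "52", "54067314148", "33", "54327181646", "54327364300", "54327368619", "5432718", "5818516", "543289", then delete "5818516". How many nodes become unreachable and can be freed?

A node on "5818516"'s path can go only if nothing else ends at it or branches off below it.
The suffix "818516" (6 nodes) is used only by "5818516"; the node for "5" still has the child "4", so pruning stops there.
Nodes removed: 6

6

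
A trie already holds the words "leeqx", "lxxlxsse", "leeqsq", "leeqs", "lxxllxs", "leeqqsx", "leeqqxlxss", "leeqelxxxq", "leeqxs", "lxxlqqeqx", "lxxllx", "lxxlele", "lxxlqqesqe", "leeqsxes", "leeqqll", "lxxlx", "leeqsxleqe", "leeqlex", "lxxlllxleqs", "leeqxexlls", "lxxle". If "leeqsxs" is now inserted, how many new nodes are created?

1

Walking "leeqsxs" from the root, the first 6 characters ("leeqsx") follow existing edges; "s" is the first miss.
New nodes needed: |"leeqsxs"| − 6 = 7 − 6 = 1.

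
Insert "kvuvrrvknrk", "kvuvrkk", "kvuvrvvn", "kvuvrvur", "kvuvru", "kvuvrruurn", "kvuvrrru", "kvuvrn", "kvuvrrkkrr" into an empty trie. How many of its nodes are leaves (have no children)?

A leaf is a node with no children — equivalently, the end of a word that is not a proper prefix of any other stored word.
Those words: "kvuvrkk", "kvuvrn", "kvuvrrkkrr", "kvuvrrru", "kvuvrruurn", "kvuvrrvknrk", "kvuvru", "kvuvrvur", "kvuvrvvn"
Leaf count: 9

9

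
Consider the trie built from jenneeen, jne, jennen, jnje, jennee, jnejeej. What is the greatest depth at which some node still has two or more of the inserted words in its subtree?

6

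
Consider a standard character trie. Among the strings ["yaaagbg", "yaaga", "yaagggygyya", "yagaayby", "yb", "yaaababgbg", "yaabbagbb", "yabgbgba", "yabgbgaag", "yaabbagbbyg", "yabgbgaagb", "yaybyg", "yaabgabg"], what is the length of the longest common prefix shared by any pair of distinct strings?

Equivalently: take the maximum, over all pairs, of their longest common prefix length.
e.g. "yaabbagbb" and "yaabbagbbyg" share the prefix "yaabbagbb" of length 9; no pair shares a longer one.
Longest shared-prefix length: 9

9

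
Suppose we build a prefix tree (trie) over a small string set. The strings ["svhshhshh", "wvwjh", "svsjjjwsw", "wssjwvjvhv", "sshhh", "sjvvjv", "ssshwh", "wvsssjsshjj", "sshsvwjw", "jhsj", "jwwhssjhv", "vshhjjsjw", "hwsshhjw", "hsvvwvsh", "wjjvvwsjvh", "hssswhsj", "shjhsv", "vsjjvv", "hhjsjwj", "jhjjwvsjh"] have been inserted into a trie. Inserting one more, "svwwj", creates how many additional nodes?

Walking "svwwj" from the root, the first 2 characters ("sv") follow existing edges; "w" is the first miss.
Each of the 3 remaining characters creates one node.

3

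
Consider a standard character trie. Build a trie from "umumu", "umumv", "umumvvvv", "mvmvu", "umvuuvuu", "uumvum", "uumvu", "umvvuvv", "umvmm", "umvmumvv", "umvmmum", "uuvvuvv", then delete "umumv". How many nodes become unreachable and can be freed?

A node on "umumv"'s path can go only if nothing else ends at it or branches off below it.
Every node on "umumv" is still needed (e.g. by "umumvvvv"), so nothing is freed.
Nodes removed: 0

0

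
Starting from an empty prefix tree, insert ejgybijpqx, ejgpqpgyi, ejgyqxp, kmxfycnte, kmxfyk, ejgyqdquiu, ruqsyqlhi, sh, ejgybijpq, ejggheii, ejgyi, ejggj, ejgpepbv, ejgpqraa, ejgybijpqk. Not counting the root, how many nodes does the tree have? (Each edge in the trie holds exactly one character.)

60

Trace insertions, counting only characters that open a new branch:
  "ejgybijpqx" → 10 new (e, j, g, y, b, i, j, p, q, x)
  "ejgpqpgyi" → prefix "ejg" already present; 6 new (p, q, p, g, y, i)
  "ejgyqxp" → prefix "ejgy" already present; 3 new (q, x, p)
  "kmxfycnte" → 9 new (k, m, x, f, y, c, n, t, e)
  "kmxfyk" → prefix "kmxfy" already present; 1 new (k)
  "ejgyqdquiu" → prefix "ejgyq" already present; 5 new (d, q, u, i, u)
  "ruqsyqlhi" → 9 new (r, u, q, s, y, q, l, h, i)
  "sh" → 2 new (s, h)
  "ejgybijpq" → prefix "ejgybijpq" already present; 0 new (none)
  "ejggheii" → prefix "ejg" already present; 5 new (g, h, e, i, i)
  "ejgyi" → prefix "ejgy" already present; 1 new (i)
  "ejggj" → prefix "ejgg" already present; 1 new (j)
  "ejgpepbv" → prefix "ejgp" already present; 4 new (e, p, b, v)
  "ejgpqraa" → prefix "ejgpq" already present; 3 new (r, a, a)
  "ejgybijpqk" → prefix "ejgybijpq" already present; 1 new (k)
Total nodes = 10 + 6 + 3 + 9 + 1 + 5 + 9 + 2 + 0 + 5 + 1 + 1 + 4 + 3 + 1 = 60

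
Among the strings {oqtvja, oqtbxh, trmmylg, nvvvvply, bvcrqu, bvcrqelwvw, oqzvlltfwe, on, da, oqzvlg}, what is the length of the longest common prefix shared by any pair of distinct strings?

The deepest shared node is where two words last agree before diverging.
e.g. "bvcrqelwvw" and "bvcrqu" share the prefix "bvcrq" of length 5; no pair shares a longer one.
Longest shared-prefix length: 5

5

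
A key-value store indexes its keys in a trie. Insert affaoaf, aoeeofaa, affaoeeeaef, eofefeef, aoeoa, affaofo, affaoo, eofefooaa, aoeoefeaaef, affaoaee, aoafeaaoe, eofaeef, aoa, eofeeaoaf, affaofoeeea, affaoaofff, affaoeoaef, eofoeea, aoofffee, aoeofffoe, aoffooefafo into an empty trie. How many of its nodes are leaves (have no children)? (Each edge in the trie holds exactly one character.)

19

A leaf is a node with no children — equivalently, the end of a word that is not a proper prefix of any other stored word.
Those words: "affaoaee", "affaoaf", "affaoaofff", "affaoeeeaef", "affaoeoaef", "affaofoeeea", "affaoo", "aoafeaaoe", "aoeeofaa", "aoeoa", "aoeoefeaaef", "aoeofffoe", "aoffooefafo", "aoofffee", "eofaeef", "eofeeaoaf", "eofefeef", "eofefooaa", "eofoeea"
Leaf count: 19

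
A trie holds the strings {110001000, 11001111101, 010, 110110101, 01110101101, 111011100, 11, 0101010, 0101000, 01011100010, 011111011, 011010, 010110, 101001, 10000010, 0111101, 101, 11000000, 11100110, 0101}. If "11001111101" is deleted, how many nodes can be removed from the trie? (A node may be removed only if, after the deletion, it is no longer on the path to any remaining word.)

Walk "11001111101" from the leaf back toward the root, removing each node that no remaining word uses.
The suffix "1111101" (7 nodes) is used only by "11001111101"; the node for "1100" still has the child "0", so pruning stops there.
Nodes removed: 7

7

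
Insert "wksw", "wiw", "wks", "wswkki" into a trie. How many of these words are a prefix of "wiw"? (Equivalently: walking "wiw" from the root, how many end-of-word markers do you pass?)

1

Traverse "wiw" character by character; count nodes along the way that are marked as word ends.
Prefixes of the query that are stored words: "wiw"
Count: 1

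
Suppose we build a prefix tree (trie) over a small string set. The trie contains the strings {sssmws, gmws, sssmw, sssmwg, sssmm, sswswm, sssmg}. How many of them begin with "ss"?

Filter for entries beginning with "ss":
Matches: "sssmg", "sssmm", "sssmw", "sssmwg", "sssmws", "sswswm"
Count: 6

6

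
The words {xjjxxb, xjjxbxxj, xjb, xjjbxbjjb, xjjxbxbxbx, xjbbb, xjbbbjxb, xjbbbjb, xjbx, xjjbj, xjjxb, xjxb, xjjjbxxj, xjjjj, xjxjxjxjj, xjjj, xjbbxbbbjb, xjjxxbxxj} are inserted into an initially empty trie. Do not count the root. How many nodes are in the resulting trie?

52

Insert word by word; a character creates a node only if that edge doesn't already exist:
  "xjjxxb" → 6 new (x, j, j, x, x, b)
  "xjjxbxxj" → prefix "xjjx" already present; 4 new (b, x, x, j)
  "xjb" → prefix "xj" already present; 1 new (b)
  "xjjbxbjjb" → prefix "xjj" already present; 6 new (b, x, b, j, j, b)
  "xjjxbxbxbx" → prefix "xjjxbx" already present; 4 new (b, x, b, x)
  "xjbbb" → prefix "xjb" already present; 2 new (b, b)
  "xjbbbjxb" → prefix "xjbbb" already present; 3 new (j, x, b)
  "xjbbbjb" → prefix "xjbbbj" already present; 1 new (b)
  "xjbx" → prefix "xjb" already present; 1 new (x)
  "xjjbj" → prefix "xjjb" already present; 1 new (j)
  "xjjxb" → prefix "xjjxb" already present; 0 new (none)
  "xjxb" → prefix "xj" already present; 2 new (x, b)
  "xjjjbxxj" → prefix "xjj" already present; 5 new (j, b, x, x, j)
  "xjjjj" → prefix "xjjj" already present; 1 new (j)
  "xjxjxjxjj" → prefix "xjx" already present; 6 new (j, x, j, x, j, j)
  "xjjj" → prefix "xjjj" already present; 0 new (none)
  "xjbbxbbbjb" → prefix "xjbb" already present; 6 new (x, b, b, b, j, b)
  "xjjxxbxxj" → prefix "xjjxxb" already present; 3 new (x, x, j)
Total nodes = 6 + 4 + 1 + 6 + 4 + 2 + 3 + 1 + 1 + 1 + 0 + 2 + 5 + 1 + 6 + 0 + 6 + 3 = 52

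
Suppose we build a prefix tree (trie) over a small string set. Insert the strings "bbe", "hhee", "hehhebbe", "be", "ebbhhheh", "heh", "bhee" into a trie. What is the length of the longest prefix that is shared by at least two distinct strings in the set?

3

Look for the deepest trie node that still has at least two words in its subtree.
e.g. "heh" and "hehhebbe" share the prefix "heh" of length 3; no pair shares a longer one.
Longest shared-prefix length: 3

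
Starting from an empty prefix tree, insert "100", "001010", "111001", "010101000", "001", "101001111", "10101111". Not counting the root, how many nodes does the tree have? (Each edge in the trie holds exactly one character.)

Trie structure (* marks end of a word):
(root)
├─ 0
│  ├─ 0
│  │  └─ 1 *
│  │     └─ 0
│  │        └─ 1
│  │           └─ 0 *
│  └─ 1
│     └─ 0
│        └─ 1
│           └─ 0
│              └─ 1
│                 └─ 0
│                    └─ 0
│                       └─ 0 *
└─ 1
   ├─ 0
   │  ├─ 0 *
   │  └─ 1
   │     └─ 0
   │        ├─ 0
   │        │  └─ 1
   │        │     └─ 1
   │        │        └─ 1
   │        │           └─ 1 *
   │        └─ 1
   │           └─ 1
   │              └─ 1
   │                 └─ 1 *
   └─ 1
      └─ 1
         └─ 0
            └─ 0
               └─ 1 *
Counting every labelled node above: 33.

33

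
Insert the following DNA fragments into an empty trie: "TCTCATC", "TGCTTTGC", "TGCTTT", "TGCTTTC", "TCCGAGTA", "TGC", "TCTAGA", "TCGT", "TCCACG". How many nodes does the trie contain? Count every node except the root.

Trie structure (* marks end of a word):
(root)
└─ T
   ├─ C
   │  ├─ C
   │  │  ├─ A
   │  │  │  └─ C
   │  │  │     └─ G *
   │  │  └─ G
   │  │     └─ A
   │  │        └─ G
   │  │           └─ T
   │  │              └─ A *
   │  ├─ G
   │  │  └─ T *
   │  └─ T
   │     ├─ A
   │     │  └─ G
   │     │     └─ A *
   │     └─ C
   │        └─ A
   │           └─ T
   │              └─ C *
   └─ G
      └─ C *
         └─ T
            └─ T
               └─ T *
                  ├─ C *
                  └─ G
                     └─ C *
Counting every labelled node above: 29.

29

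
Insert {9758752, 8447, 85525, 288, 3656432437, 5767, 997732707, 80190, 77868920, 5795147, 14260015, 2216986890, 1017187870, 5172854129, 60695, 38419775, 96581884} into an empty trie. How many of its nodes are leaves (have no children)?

A leaf is a node with no children — equivalently, the end of a word that is not a proper prefix of any other stored word.
Those words: "1017187870", "14260015", "2216986890", "288", "3656432437", "38419775", "5172854129", "5767", "5795147", "60695", "77868920", "80190", "8447", "85525", "96581884", "9758752", "997732707"
Leaf count: 17

17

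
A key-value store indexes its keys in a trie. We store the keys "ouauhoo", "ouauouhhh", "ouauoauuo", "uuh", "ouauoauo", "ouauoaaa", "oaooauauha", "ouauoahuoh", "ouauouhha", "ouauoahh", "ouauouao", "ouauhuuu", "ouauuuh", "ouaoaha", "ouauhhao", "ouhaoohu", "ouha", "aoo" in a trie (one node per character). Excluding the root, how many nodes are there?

61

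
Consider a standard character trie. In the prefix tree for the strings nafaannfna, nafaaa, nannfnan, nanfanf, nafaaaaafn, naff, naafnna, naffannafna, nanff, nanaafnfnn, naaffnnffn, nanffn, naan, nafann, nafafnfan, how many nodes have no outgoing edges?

A leaf is a node with no children — equivalently, the end of a word that is not a proper prefix of any other stored word.
Those words: "naaffnnffn", "naafnna", "naan", "nafaaaaafn", "nafaannfna", "nafafnfan", "nafann", "naffannafna", "nanaafnfnn", "nanfanf", "nanffn", "nannfnan"
Leaf count: 12

12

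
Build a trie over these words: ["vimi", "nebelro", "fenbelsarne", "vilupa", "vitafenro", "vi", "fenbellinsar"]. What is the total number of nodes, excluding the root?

Trie structure (* marks end of a word):
(root)
├─ f
│  └─ e
│     └─ n
│        └─ b
│           └─ e
│              └─ l
│                 ├─ l
│                 │  └─ i
│                 │     └─ n
│                 │        └─ s
│                 │           └─ a
│                 │              └─ r *
│                 └─ s
│                    └─ a
│                       └─ r
│                          └─ n
│                             └─ e *
├─ n
│  └─ e
│     └─ b
│        └─ e
│           └─ l
│              └─ r
│                 └─ o *
└─ v
   └─ i *
      ├─ l
      │  └─ u
      │     └─ p
      │        └─ a *
      ├─ m
      │  └─ i *
      └─ t
         └─ a
            └─ f
               └─ e
                  └─ n
                     └─ r
                        └─ o *
Counting every labelled node above: 39.

39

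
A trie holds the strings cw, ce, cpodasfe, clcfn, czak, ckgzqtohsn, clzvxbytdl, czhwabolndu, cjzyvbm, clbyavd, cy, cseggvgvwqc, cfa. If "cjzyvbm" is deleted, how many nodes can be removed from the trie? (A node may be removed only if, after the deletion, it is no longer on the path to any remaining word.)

6

After clearing the end-marker at "cjzyvbm", prune upward until reaching a node still needed by another word.
The suffix "jzyvbm" (6 nodes) is used only by "cjzyvbm"; the node for "c" still has the child "w", so pruning stops there.
Nodes removed: 6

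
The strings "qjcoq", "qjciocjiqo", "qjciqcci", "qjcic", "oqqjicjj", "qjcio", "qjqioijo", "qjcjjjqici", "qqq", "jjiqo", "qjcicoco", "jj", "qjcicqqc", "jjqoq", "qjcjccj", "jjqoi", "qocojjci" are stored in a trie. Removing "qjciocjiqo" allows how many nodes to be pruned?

After clearing the end-marker at "qjciocjiqo", prune upward until reaching a node still needed by another word.
The suffix "cjiqo" (5 nodes) is used only by "qjciocjiqo"; "qjcio" is itself a stored word, so pruning stops there.
Nodes removed: 5

5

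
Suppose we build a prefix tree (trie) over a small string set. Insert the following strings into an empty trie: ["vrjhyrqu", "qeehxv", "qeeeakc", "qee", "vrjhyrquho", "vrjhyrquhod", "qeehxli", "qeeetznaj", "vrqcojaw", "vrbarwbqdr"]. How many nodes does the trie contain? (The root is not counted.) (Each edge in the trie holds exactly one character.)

42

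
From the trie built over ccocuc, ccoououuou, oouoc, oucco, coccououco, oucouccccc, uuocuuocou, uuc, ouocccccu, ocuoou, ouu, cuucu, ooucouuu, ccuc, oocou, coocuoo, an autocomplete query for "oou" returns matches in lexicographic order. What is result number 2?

oouoc

DFS of the "oou" subtree visits, in order: "ooucouuu", "oouoc"
Position 2: oouoc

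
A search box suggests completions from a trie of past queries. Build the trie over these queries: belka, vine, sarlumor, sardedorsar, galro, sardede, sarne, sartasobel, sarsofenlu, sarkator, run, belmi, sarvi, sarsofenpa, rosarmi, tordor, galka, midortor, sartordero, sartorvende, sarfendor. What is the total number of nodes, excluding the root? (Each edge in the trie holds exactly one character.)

Count nodes per top-level branch (shared prefixes stored once):
  'b'-branch (belka, belmi): 7 nodes
  'g'-branch (galka, galro): 7 nodes
  'm'-branch (midortor): 8 nodes
  'r'-branch (rosarmi, run): 9 nodes
  's'-branch (sardede, sardedorsar, sarfendor, sarkator, sarlumor, sarne, sarsofenlu, sarsofenpa, sartasobel, sartordero, sartorvende, sarvi): 59 nodes
  't'-branch (tordor): 6 nodes
  'v'-branch (vine): 4 nodes
Sum: 100

100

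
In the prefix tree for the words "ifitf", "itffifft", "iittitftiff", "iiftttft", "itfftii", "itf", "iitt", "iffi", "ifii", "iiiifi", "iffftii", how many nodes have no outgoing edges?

9

Leaves are exactly the stored words that no other stored word extends.
Those words: "iffftii", "iffi", "ifii", "ifitf", "iiftttft", "iiiifi", "iittitftiff", "itffifft", "itfftii"
Leaf count: 9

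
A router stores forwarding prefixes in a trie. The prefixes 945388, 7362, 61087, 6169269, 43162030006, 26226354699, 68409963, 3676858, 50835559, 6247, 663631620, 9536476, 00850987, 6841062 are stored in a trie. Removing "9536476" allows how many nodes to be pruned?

6

After clearing the end-marker at "9536476", prune upward until reaching a node still needed by another word.
The suffix "536476" (6 nodes) is used only by "9536476"; the node for "9" still has the child "4", so pruning stops there.
Nodes removed: 6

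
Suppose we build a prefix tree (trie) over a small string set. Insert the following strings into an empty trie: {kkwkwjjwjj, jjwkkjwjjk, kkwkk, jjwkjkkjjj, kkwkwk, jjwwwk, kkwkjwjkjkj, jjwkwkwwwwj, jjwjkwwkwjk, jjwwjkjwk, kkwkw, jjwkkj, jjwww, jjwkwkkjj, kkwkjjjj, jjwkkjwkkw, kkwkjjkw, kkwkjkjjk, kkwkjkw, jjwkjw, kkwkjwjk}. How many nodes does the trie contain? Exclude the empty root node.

Count nodes per top-level branch (shared prefixes stored once):
  'j'-branch (jjwjkwwkwjk, jjwkjkkjjj, jjwkjw, jjwkkj, jjwkkjwjjk, jjwkkjwkkw, jjwkwkkjj, jjwkwkwwwwj, jjwwjkjwk, jjwww, jjwwwk): 46 nodes
  'k'-branch (kkwkjjjj, kkwkjjkw, kkwkjkjjk, kkwkjkw, kkwkjwjk, kkwkjwjkjkj, kkwkk, kkwkw, kkwkwjjwjj, kkwkwk): 29 nodes
Sum: 75

75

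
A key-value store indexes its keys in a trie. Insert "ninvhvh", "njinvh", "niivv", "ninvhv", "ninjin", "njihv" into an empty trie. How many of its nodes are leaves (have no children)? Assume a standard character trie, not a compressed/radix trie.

5

A leaf is a node with no children — equivalently, the end of a word that is not a proper prefix of any other stored word.
Those words: "niivv", "ninjin", "ninvhvh", "njihv", "njinvh"
Leaf count: 5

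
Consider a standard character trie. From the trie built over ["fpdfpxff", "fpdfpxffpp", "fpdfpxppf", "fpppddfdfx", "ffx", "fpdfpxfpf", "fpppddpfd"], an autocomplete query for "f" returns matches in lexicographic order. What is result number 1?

Filter for "f…" and sort: "ffx", "fpdfpxff", "fpdfpxffpp", "fpdfpxfpf", "fpdfpxppf", "fpppddfdfx", "fpppddpfd"
Position 1: ffx

ffx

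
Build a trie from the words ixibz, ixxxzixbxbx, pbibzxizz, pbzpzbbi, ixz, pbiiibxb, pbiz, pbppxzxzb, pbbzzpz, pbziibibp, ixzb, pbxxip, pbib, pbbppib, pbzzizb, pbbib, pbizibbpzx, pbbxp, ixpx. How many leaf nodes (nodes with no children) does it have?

Leaves are exactly the stored words that no other stored word extends.
Those words: "ixibz", "ixpx", "ixxxzixbxbx", "ixzb", "pbbib", "pbbppib", "pbbxp", "pbbzzpz", "pbibzxizz", "pbiiibxb", "pbizibbpzx", "pbppxzxzb", "pbxxip", "pbziibibp", "pbzpzbbi", "pbzzizb"
Leaf count: 16

16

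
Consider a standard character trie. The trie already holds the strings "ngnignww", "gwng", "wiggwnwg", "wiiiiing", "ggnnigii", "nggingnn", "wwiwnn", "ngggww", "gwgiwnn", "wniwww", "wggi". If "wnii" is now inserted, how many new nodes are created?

1

Walking "wnii" from the root, the first 3 characters ("wni") follow existing edges; "i" is the first miss.
Each of the 1 remaining characters creates one node.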